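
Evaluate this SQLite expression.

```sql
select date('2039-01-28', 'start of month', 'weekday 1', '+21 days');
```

`start of month` rewinds 2039-01-28 to 2039-01-01.
`weekday 1` advances to the next Monday; 2039-01-01 is a Saturday, so it moves forward to 2039-01-03.
Advancing 21 more days within January lands on 2039-01-24.

2039-01-24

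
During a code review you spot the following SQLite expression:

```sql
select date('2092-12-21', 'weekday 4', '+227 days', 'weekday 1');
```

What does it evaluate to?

`weekday 4` advances to the next Thursday; 2092-12-21 is a Sunday, so it moves forward to 2092-12-25.
Applying '+227 days' to 2092-12-25: counting 227 days forward gives 2093-08-09.
`weekday 1` advances to the next Monday; 2093-08-09 is a Sunday, so it moves forward to 2093-08-10.

2093-08-10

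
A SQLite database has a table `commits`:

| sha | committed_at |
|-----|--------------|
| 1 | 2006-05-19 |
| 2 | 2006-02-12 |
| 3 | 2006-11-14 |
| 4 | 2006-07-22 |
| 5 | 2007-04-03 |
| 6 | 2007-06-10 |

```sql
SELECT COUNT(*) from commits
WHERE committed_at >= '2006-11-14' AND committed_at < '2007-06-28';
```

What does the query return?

Rows in [2006-11-14, 2007-06-28): 2006-11-14, 2007-04-03, 2007-06-10 → 3 rows.

3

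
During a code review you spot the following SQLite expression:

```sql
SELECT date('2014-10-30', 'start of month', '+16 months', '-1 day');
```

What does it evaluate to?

`start of month` rewinds 2014-10-30 to 2014-10-01.
Adding +16 months to 2014-10-01 gives 2016-02-01.
Going back 1 day from 2016-02-01 reaches 2016-01-31 (last day of January, 31 days).

2016-01-31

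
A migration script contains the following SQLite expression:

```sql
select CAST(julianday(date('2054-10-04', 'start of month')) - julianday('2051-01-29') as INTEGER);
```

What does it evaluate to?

1341

`start of month` rewinds 2054-10-04 to 2054-10-01.
2 days remain in January 2051 after the 29th (31 − 29).
Full months from February 2051 through September 2054 contribute their day counts.
Then 1 day into October 2054.
Total: 2 + 28 + 31 + 30 + 31 + 30 + 31 + 31 + 30 + 31 + 30 + 31 + 31 + 29 + 31 + 30 + 31 + 30 + 31 + 31 + 30 + 31 + 30 + 31 + 31 + 28 + 31 + 30 + 31 + 30 + 31 + 31 + 30 + 31 + 30 + 31 + 31 + 28 + 31 + 30 + 31 + 30 + 31 + 31 + 30 + 1 = 1341.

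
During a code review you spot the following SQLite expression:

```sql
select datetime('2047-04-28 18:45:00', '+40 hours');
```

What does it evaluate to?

+40 hours from 2047-04-28 18:45:00 is 2047-04-30 10:45:00 (crosses midnight).

2047-04-30 10:45:00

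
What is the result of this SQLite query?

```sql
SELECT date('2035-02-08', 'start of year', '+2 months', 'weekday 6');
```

`start of year` rewinds 2035-02-08 to 2035-01-01.
Adding +2 months to 2035-01-01 gives 2035-03-01.
`weekday 6` advances to the next Saturday; 2035-03-01 is a Thursday, so it moves forward to 2035-03-03.

2035-03-03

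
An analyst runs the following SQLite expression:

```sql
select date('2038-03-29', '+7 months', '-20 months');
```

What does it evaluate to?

2037-03-01

Adding +7 months to 2038-03-29 gives 2038-10-29.
Adding -20 months to 2038-10-29 targets 2037-02-29. February 2037 has only 28 days, so SQLite normalizes the 1-day overflow forward to 2037-03-01.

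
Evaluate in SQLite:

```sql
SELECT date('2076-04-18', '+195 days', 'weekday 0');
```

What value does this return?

Applying '+195 days' to 2076-04-18: counting 195 days forward gives 2076-10-30.
`weekday 0` advances to the next Sunday; 2076-10-30 is a Friday, so it moves forward to 2076-11-01.

2076-11-01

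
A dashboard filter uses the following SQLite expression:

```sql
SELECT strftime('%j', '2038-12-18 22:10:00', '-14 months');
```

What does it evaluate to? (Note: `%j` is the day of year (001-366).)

291

First apply '-14 months': 2038-12-18 22:10:00 → 2037-10-18 22:10:00.
Day-of-year for 2037-10-18: days since 2037-01-01 inclusive = 291, zero-padded to 291.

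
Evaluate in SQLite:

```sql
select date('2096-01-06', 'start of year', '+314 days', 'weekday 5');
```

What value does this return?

2096-11-16

`start of year` rewinds 2096-01-06 to 2096-01-01.
Applying '+314 days' to 2096-01-01: counting 314 days forward gives 2096-11-10.
`weekday 5` advances to the next Friday; 2096-11-10 is a Saturday, so it moves forward to 2096-11-16.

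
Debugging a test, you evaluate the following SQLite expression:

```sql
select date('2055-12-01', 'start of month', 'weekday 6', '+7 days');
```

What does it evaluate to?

2055-12-11

`start of month` rewinds 2055-12-01 to 2055-12-01.
`weekday 6` advances to the next Saturday; 2055-12-01 is a Wednesday, so it moves forward to 2055-12-04.
Advancing 7 more days within December lands on 2055-12-11.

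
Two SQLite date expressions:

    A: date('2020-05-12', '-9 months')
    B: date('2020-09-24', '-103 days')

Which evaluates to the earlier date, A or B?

A

A = 2019-08-12.
B = 2020-06-13.
A is earlier.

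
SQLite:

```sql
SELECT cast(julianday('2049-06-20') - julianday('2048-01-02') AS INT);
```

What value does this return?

29 days remain in January 2048 after the 2nd (31 − 2).
Full months from February 2048 through May 2049 contribute their day counts.
Then 20 days into June 2049.
Total: 29 + 29 + 31 + 30 + 31 + 30 + 31 + 31 + 30 + 31 + 30 + 31 + 31 + 28 + 31 + 30 + 31 + 20 = 535.

535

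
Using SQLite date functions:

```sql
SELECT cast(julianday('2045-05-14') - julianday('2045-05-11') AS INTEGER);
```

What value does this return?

3

Both dates are in May 2045: 14 − 11 = 3.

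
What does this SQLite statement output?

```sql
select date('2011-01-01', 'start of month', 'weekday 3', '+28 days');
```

2011-02-02

`start of month` rewinds 2011-01-01 to 2011-01-01.
`weekday 3` advances to the next Wednesday; 2011-01-01 is a Saturday, so it moves forward to 2011-01-05.
January 2011 has 31 days; 26 remain after the 5th, so 27 days reach 2011-02-01.
Advancing 1 more day within February lands on 2011-02-02.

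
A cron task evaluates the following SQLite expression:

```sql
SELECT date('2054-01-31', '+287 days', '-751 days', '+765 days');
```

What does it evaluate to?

2054-11-28

Applying '+287 days' to 2054-01-31: counting 287 days forward gives 2054-11-14.
Applying '-751 days' to 2054-11-14: counting 751 days back gives 2052-10-24.
Applying '+765 days' to 2052-10-24: counting 765 days forward gives 2054-11-28.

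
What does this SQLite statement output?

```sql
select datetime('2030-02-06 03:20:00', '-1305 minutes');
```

1305 minutes = 21h 45m; -1305 minutes from 2030-02-06 03:20:00 is 2030-02-05 05:35:00 (crosses midnight).

2030-02-05 05:35:00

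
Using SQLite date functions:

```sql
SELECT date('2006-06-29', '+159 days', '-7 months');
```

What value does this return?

Applying '+159 days' to 2006-06-29: counting 159 days forward gives 2006-12-05.
Adding -7 months to 2006-12-05 gives 2006-05-05.

2006-05-05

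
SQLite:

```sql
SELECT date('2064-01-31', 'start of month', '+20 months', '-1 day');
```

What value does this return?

2065-08-31

`start of month` rewinds 2064-01-31 to 2064-01-01.
Adding +20 months to 2064-01-01 gives 2065-09-01.
Going back 1 day from 2065-09-01 reaches 2065-08-31 (last day of August, 31 days).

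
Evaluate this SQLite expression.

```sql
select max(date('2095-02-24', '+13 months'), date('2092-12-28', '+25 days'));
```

2096-03-24

date('2095-02-24', '+13 months') → 2096-03-24.
date('2092-12-28', '+25 days') → 2093-01-22.
Later of the two is 2096-03-24.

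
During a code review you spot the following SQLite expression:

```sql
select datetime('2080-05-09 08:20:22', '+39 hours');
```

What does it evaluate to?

2080-05-10 23:20:22

+39 hours from 2080-05-09 08:20:22 is 2080-05-10 23:20:22 (crosses midnight).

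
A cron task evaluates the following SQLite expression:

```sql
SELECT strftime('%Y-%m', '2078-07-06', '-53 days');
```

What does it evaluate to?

First apply '-53 days': 2078-07-06 → 2078-05-14.
`%Y-%m` extracts the year-month: 2078-05.

2078-05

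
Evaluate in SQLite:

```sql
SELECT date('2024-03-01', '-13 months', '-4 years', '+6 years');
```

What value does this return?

Adding -13 months to 2024-03-01 gives 2023-02-01.
Adding -4 years to 2023-02-01 gives 2019-02-01.
Adding +6 years to 2019-02-01 gives 2025-02-01.

2025-02-01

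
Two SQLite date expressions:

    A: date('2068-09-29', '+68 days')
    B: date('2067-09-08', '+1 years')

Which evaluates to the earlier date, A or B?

A = 2068-12-06.
B = 2068-09-08.
B is earlier.

B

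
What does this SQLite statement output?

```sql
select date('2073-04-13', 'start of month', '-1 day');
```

2073-03-31

`start of month` rewinds 2073-04-13 to 2073-04-01.
Going back 1 day from 2073-04-01 reaches 2073-03-31 (last day of March, 31 days).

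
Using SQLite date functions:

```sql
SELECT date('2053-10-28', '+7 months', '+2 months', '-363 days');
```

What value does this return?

2053-07-30

Adding +7 months to 2053-10-28 gives 2054-05-28.
Adding +2 months to 2054-05-28 gives 2054-07-28.
Applying '-363 days' to 2054-07-28: counting 363 days back gives 2053-07-30.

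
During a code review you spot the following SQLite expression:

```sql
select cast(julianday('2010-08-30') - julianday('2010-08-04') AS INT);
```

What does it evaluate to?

Both dates are in August 2010: 30 − 4 = 26.

26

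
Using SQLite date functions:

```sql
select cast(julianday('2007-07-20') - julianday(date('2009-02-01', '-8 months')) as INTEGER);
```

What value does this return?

Adding -8 months to 2009-02-01 gives 2008-06-01.
11 days remain in July 2007 after the 20th (31 − 20).
Full months from August 2007 through May 2008 contribute their day counts.
Then 1 day into June 2008.
Total: 11 + 31 + 30 + 31 + 30 + 31 + 31 + 29 + 31 + 30 + 31 + 1 = 317.
The subtraction is earlier − later, so the result is −317 → -317.

-317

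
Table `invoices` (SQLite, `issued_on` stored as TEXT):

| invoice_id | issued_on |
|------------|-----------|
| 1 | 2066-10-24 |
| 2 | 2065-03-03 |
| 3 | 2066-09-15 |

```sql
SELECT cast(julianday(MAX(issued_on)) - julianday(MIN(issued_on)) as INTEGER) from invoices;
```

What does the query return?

MIN = 2065-03-03, MAX = 2066-10-24.
28 days remain in March 2065 after the 3rd (31 − 3).
Full months from April 2065 through September 2066 contribute their day counts.
Then 24 days into October 2066.
Total: 28 + 30 + 31 + 30 + 31 + 31 + 30 + 31 + 30 + 31 + 31 + 28 + 31 + 30 + 31 + 30 + 31 + 31 + 30 + 24 = 600.

600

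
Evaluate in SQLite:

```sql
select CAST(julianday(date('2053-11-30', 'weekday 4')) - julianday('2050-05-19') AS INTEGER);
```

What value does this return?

`weekday 4` advances to the next Thursday; 2053-11-30 is a Sunday, so it moves forward to 2053-12-04.
12 days remain in May 2050 after the 19th (31 − 19).
Full months from June 2050 through November 2053 contribute their day counts.
Then 4 days into December 2053.
Total: 12 + 30 + 31 + 31 + 30 + 31 + 30 + 31 + 31 + 28 + 31 + 30 + 31 + 30 + 31 + 31 + 30 + 31 + 30 + 31 + 31 + 29 + 31 + 30 + 31 + 30 + 31 + 31 + 30 + 31 + 30 + 31 + 31 + 28 + 31 + 30 + 31 + 30 + 31 + 31 + 30 + 31 + 30 + 4 = 1295.

1295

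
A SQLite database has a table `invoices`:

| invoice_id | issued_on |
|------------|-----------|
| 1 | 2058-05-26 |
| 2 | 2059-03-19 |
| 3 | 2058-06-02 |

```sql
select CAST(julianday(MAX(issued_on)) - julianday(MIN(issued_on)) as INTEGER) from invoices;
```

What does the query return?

297

MIN = 2058-05-26, MAX = 2059-03-19.
5 days remain in May 2058 after the 26th (31 − 26).
Full months from June 2058 through February 2059 contribute their day counts.
Then 19 days into March 2059.
Total: 5 + 30 + 31 + 31 + 30 + 31 + 30 + 31 + 31 + 28 + 19 = 297.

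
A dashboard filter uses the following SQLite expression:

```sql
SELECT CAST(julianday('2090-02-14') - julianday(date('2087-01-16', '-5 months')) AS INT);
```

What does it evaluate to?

1278

Adding -5 months to 2087-01-16 gives 2086-08-16.
15 days remain in August 2086 after the 16th (31 − 16).
Full months from September 2086 through January 2090 contribute their day counts.
Then 14 days into February 2090.
Total: 15 + 30 + 31 + 30 + 31 + 31 + 28 + 31 + 30 + 31 + 30 + 31 + 31 + 30 + 31 + 30 + 31 + 31 + 29 + 31 + 30 + 31 + 30 + 31 + 31 + 30 + 31 + 30 + 31 + 31 + 28 + 31 + 30 + 31 + 30 + 31 + 31 + 30 + 31 + 30 + 31 + 31 + 14 = 1278.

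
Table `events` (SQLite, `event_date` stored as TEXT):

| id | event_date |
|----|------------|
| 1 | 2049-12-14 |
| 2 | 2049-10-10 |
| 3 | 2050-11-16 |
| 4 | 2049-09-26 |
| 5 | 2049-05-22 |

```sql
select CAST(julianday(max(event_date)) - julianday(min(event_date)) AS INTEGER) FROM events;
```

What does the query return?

543

MIN = 2049-05-22, MAX = 2050-11-16.
9 days remain in May 2049 after the 22nd (31 − 22).
Full months from June 2049 through October 2050 contribute their day counts.
Then 16 days into November 2050.
Total: 9 + 30 + 31 + 31 + 30 + 31 + 30 + 31 + 31 + 28 + 31 + 30 + 31 + 30 + 31 + 31 + 30 + 31 + 16 = 543.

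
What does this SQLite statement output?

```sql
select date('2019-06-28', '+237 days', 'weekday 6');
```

Applying '+237 days' to 2019-06-28: counting 237 days forward gives 2020-02-20.
`weekday 6` advances to the next Saturday; 2020-02-20 is a Thursday, so it moves forward to 2020-02-22.

2020-02-22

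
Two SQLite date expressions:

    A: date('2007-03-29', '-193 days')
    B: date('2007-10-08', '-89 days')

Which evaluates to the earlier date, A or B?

A = 2006-09-17.
B = 2007-07-11.
A is earlier.

A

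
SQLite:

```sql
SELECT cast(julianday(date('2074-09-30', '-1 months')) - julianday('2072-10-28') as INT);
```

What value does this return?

671

Adding -1 month to 2074-09-30 gives 2074-08-30.
3 days remain in October 2072 after the 28th (31 − 28).
Full months from November 2072 through July 2074 contribute their day counts.
Then 30 days into August 2074.
Total: 3 + 30 + 31 + 31 + 28 + 31 + 30 + 31 + 30 + 31 + 31 + 30 + 31 + 30 + 31 + 31 + 28 + 31 + 30 + 31 + 30 + 31 + 30 = 671.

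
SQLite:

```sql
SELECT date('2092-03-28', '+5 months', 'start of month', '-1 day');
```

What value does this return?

2092-07-31

Adding +5 months to 2092-03-28 gives 2092-08-28.
`start of month` rewinds 2092-08-28 to 2092-08-01.
Going back 1 day from 2092-08-01 reaches 2092-07-31 (last day of July, 31 days).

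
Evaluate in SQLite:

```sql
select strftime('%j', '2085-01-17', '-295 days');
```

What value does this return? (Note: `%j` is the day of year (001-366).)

088

First apply '-295 days': 2085-01-17 → 2084-03-28.
Day-of-year for 2084-03-28: days since 2084-01-01 inclusive = 88, zero-padded to 088.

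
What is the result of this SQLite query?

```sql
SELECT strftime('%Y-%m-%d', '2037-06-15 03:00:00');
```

2037-06-15

`%Y-%m-%d` extracts the ISO date: 2037-06-15.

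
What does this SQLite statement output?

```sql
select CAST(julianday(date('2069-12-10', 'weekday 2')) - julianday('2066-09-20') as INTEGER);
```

1177

`weekday 2` advances to the next Tuesday; 2069-12-10 is already a Tuesday, so it stays at 2069-12-10.
10 days remain in September 2066 after the 20th (30 − 20).
Full months from October 2066 through November 2069 contribute their day counts.
Then 10 days into December 2069.
Total: 10 + 31 + 30 + 31 + 31 + 28 + 31 + 30 + 31 + 30 + 31 + 31 + 30 + 31 + 30 + 31 + 31 + 29 + 31 + 30 + 31 + 30 + 31 + 31 + 30 + 31 + 30 + 31 + 31 + 28 + 31 + 30 + 31 + 30 + 31 + 31 + 30 + 31 + 30 + 10 = 1177.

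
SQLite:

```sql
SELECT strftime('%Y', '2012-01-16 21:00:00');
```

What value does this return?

2012

`%Y` extracts the 4-digit year: 2012.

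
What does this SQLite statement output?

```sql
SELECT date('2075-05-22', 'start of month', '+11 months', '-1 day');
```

2076-03-31

`start of month` rewinds 2075-05-22 to 2075-05-01.
Adding +11 months to 2075-05-01 gives 2076-04-01.
Going back 1 day from 2076-04-01 reaches 2076-03-31 (last day of March, 31 days).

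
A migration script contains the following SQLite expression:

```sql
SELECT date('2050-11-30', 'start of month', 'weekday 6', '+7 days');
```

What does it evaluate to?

`start of month` rewinds 2050-11-30 to 2050-11-01.
`weekday 6` advances to the next Saturday; 2050-11-01 is a Tuesday, so it moves forward to 2050-11-05.
Advancing 7 more days within November lands on 2050-11-12.

2050-11-12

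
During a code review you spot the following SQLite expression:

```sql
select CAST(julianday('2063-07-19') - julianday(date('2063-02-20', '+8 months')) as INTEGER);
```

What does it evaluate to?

Adding +8 months to 2063-02-20 gives 2063-10-20.
12 days remain in July 2063 after the 19th (31 − 19).
August 2063: 31 days.
September 2063: 30 days.
Then 20 days into October 2063.
Total: 12 + 31 + 30 + 20 = 93.
The subtraction is earlier − later, so the result is −93 → -93.

-93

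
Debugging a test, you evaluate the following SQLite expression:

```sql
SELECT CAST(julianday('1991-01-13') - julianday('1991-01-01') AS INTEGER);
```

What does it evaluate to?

Both dates are in January 1991: 13 − 1 = 12.

12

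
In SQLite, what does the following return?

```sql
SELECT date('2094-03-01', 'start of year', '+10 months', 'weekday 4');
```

2094-11-04

`start of year` rewinds 2094-03-01 to 2094-01-01.
Adding +10 months to 2094-01-01 gives 2094-11-01.
`weekday 4` advances to the next Thursday; 2094-11-01 is a Monday, so it moves forward to 2094-11-04.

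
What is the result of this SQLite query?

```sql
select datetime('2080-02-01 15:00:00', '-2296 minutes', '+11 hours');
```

2080-01-31 11:44:00

2296 minutes = 38h 16m; -2296 minutes from 2080-02-01 15:00:00 is 2080-01-31 00:44:00 (crosses midnight).
+11 hours from 2080-01-31 00:44:00 is 2080-01-31 11:44:00.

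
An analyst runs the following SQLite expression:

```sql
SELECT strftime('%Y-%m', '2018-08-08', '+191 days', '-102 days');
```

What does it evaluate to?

First apply '+191 days', '-102 days': 2018-08-08 → 2018-11-05.
`%Y-%m` extracts the year-month: 2018-11.

2018-11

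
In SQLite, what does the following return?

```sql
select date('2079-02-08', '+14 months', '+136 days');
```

2080-08-22

Adding +14 months to 2079-02-08 gives 2080-04-08.
Applying '+136 days' to 2080-04-08: counting 136 days forward gives 2080-08-22.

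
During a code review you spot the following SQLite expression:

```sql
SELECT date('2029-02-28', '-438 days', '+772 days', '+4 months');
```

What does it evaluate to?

Applying '-438 days' to 2029-02-28: counting 438 days back gives 2027-12-18.
Applying '+772 days' to 2027-12-18: counting 772 days forward gives 2030-01-28.
Adding +4 months to 2030-01-28 gives 2030-05-28.

2030-05-28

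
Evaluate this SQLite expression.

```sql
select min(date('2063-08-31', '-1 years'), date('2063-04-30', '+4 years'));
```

date('2063-08-31', '-1 years') → 2062-08-31.
date('2063-04-30', '+4 years') → 2067-04-30.
Earlier of the two is 2062-08-31.

2062-08-31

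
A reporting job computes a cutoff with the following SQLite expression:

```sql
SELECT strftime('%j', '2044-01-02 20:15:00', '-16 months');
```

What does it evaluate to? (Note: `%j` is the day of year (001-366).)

245

First apply '-16 months': 2044-01-02 20:15:00 → 2042-09-02 20:15:00.
Day-of-year for 2042-09-02: days since 2042-01-01 inclusive = 245, zero-padded to 245.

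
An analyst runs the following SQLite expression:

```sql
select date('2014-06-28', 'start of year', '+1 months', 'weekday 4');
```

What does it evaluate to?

2014-02-06

`start of year` rewinds 2014-06-28 to 2014-01-01.
Adding +1 month to 2014-01-01 gives 2014-02-01.
`weekday 4` advances to the next Thursday; 2014-02-01 is a Saturday, so it moves forward to 2014-02-06.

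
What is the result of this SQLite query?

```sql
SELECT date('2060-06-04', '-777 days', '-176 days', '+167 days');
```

2058-04-10

Applying '-777 days' to 2060-06-04: counting 777 days back gives 2058-04-19.
Applying '-176 days' to 2058-04-19: counting 176 days back gives 2057-10-25.
Applying '+167 days' to 2057-10-25: counting 167 days forward gives 2058-04-10.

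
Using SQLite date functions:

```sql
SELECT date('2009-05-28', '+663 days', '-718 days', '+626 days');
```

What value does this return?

Applying '+663 days' to 2009-05-28: counting 663 days forward gives 2011-03-22.
Applying '-718 days' to 2011-03-22: counting 718 days back gives 2009-04-03.
Applying '+626 days' to 2009-04-03: counting 626 days forward gives 2010-12-20.

2010-12-20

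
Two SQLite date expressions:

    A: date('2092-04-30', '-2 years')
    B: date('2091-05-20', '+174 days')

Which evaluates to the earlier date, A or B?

A = 2090-04-30.
B = 2091-11-10.
A is earlier.

A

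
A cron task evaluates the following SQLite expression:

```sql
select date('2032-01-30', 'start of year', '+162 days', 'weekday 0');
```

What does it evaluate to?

2032-06-13

`start of year` rewinds 2032-01-30 to 2032-01-01.
Applying '+162 days' to 2032-01-01: counting 162 days forward gives 2032-06-11.
`weekday 0` advances to the next Sunday; 2032-06-11 is a Friday, so it moves forward to 2032-06-13.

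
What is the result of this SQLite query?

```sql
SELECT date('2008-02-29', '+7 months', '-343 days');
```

Adding +7 months to 2008-02-29 gives 2008-09-29.
Applying '-343 days' to 2008-09-29: counting 343 days back gives 2007-10-22.

2007-10-22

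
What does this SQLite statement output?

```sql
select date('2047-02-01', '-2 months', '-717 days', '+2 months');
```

Adding -2 months to 2047-02-01 gives 2046-12-01.
Applying '-717 days' to 2046-12-01: counting 717 days back gives 2044-12-14.
Adding +2 months to 2044-12-14 gives 2045-02-14.

2045-02-14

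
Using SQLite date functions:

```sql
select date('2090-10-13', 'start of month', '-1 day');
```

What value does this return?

2090-09-30

`start of month` rewinds 2090-10-13 to 2090-10-01.
Going back 1 day from 2090-10-01 reaches 2090-09-30 (last day of September, 30 days).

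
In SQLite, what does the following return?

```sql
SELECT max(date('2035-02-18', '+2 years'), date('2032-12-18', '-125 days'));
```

2037-02-18

date('2035-02-18', '+2 years') → 2037-02-18.
date('2032-12-18', '-125 days') → 2032-08-15.
Later of the two is 2037-02-18.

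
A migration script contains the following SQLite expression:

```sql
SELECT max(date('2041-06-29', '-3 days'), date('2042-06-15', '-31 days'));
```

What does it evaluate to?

2042-05-15

date('2041-06-29', '-3 days') → 2041-06-26.
date('2042-06-15', '-31 days') → 2042-05-15.
Later of the two is 2042-05-15.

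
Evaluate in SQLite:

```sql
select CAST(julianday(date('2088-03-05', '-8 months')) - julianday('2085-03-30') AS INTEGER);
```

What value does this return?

Adding -8 months to 2088-03-05 gives 2087-07-05.
1 day remains in March 2085 after the 30th (31 − 30).
Full months from April 2085 through June 2087 contribute their day counts.
Then 5 days into July 2087.
Total: 1 + 30 + 31 + 30 + 31 + 31 + 30 + 31 + 30 + 31 + 31 + 28 + 31 + 30 + 31 + 30 + 31 + 31 + 30 + 31 + 30 + 31 + 31 + 28 + 31 + 30 + 31 + 30 + 5 = 827.

827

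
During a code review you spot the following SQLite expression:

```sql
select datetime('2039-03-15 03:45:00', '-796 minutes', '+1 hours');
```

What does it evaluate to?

796 minutes = 13h 16m; -796 minutes from 2039-03-15 03:45:00 is 2039-03-14 14:29:00 (crosses midnight).
+1 hours from 2039-03-14 14:29:00 is 2039-03-14 15:29:00.

2039-03-14 15:29:00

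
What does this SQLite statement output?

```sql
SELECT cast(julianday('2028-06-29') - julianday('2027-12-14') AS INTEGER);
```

17 days remain in December 2027 after the 14th (31 − 14).
January 2028: 31 days.
February 2028: 29 days (leap year).
March 2028: 31 days.
April 2028: 30 days.
May 2028: 31 days.
Then 29 days into June 2028.
Total: 17 + 31 + 29 + 31 + 30 + 31 + 29 = 198.

198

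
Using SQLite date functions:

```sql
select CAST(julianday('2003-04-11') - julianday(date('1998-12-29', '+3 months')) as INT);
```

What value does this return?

1474

Adding +3 months to 1998-12-29 gives 1999-03-29.
2 days remain in March 1999 after the 29th (31 − 29).
Full months from April 1999 through March 2003 contribute their day counts.
Then 11 days into April 2003.
Total: 2 + 30 + 31 + 30 + 31 + 31 + 30 + 31 + 30 + 31 + 31 + 29 + 31 + 30 + 31 + 30 + 31 + 31 + 30 + 31 + 30 + 31 + 31 + 28 + 31 + 30 + 31 + 30 + 31 + 31 + 30 + 31 + 30 + 31 + 31 + 28 + 31 + 30 + 31 + 30 + 31 + 31 + 30 + 31 + 30 + 31 + 31 + 28 + 31 + 11 = 1474.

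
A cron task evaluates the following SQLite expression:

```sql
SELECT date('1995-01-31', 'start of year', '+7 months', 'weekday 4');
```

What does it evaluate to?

1995-08-03

`start of year` rewinds 1995-01-31 to 1995-01-01.
Adding +7 months to 1995-01-01 gives 1995-08-01.
`weekday 4` advances to the next Thursday; 1995-08-01 is a Tuesday, so it moves forward to 1995-08-03.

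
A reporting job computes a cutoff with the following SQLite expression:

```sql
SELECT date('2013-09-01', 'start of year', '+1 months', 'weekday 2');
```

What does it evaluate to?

2013-02-05

`start of year` rewinds 2013-09-01 to 2013-01-01.
Adding +1 month to 2013-01-01 gives 2013-02-01.
`weekday 2` advances to the next Tuesday; 2013-02-01 is a Friday, so it moves forward to 2013-02-05.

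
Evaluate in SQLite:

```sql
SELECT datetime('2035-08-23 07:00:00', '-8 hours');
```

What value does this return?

2035-08-22 23:00:00

-8 hours from 2035-08-23 07:00:00 is 2035-08-22 23:00:00 (crosses midnight).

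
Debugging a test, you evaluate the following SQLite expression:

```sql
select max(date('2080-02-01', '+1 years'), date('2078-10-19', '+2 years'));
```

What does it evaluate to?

2081-02-01

date('2080-02-01', '+1 years') → 2081-02-01.
date('2078-10-19', '+2 years') → 2080-10-19.
Later of the two is 2081-02-01.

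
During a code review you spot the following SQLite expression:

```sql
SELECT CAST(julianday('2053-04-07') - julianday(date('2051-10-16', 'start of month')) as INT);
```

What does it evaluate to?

554

`start of month` rewinds 2051-10-16 to 2051-10-01.
30 days remain in October 2051 after the 1st (31 − 1).
Full months from November 2051 through March 2053 contribute their day counts.
Then 7 days into April 2053.
Total: 30 + 30 + 31 + 31 + 29 + 31 + 30 + 31 + 30 + 31 + 31 + 30 + 31 + 30 + 31 + 31 + 28 + 31 + 7 = 554.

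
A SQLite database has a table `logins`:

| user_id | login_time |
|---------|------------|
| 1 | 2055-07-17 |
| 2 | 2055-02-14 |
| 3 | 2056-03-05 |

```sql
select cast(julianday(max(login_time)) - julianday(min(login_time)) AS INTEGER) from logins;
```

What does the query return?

385

MIN = 2055-02-14, MAX = 2056-03-05.
14 days remain in February 2055 after the 14th (28 − 14).
Full months from March 2055 through February 2056 contribute their day counts.
Then 5 days into March 2056.
Total: 14 + 31 + 30 + 31 + 30 + 31 + 31 + 30 + 31 + 30 + 31 + 31 + 29 + 5 = 385.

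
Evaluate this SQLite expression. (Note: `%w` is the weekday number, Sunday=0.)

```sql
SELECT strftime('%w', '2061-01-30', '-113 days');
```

First apply '-113 days': 2061-01-30 → 2060-10-09.
2060-10-09 is a Saturday; with Sunday=0 that is 6.

6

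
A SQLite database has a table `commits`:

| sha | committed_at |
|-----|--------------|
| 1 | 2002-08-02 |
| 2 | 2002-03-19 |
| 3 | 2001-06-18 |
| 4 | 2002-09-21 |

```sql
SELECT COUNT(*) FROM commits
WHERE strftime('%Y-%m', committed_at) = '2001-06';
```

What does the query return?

1

Rows with year-month 2001-06: 2001-06-18 → 1.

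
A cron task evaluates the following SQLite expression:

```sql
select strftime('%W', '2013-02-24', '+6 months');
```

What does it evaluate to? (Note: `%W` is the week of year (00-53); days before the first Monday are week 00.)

33

First apply '+6 months': 2013-02-24 → 2013-08-24.
2013-08-24 is a Saturday. SQLite's %W counts Mondays since the year started; the result is 33.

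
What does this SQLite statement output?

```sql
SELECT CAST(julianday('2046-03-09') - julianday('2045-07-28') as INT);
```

224

3 days remain in July 2045 after the 28th (31 − 28).
Full months from August 2045 through February 2046 contribute their day counts.
Then 9 days into March 2046.
Total: 3 + 31 + 30 + 31 + 30 + 31 + 31 + 28 + 9 = 224.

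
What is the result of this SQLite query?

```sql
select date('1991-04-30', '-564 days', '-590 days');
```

1988-03-02

Applying '-564 days' to 1991-04-30: counting 564 days back gives 1989-10-13.
Applying '-590 days' to 1989-10-13: counting 590 days back gives 1988-03-02.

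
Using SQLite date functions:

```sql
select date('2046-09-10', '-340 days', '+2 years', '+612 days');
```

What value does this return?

Applying '-340 days' to 2046-09-10: counting 340 days back gives 2045-10-05.
Adding +2 years to 2045-10-05 gives 2047-10-05.
Applying '+612 days' to 2047-10-05: counting 612 days forward gives 2049-06-08.

2049-06-08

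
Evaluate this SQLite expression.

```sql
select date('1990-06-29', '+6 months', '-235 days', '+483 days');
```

Adding +6 months to 1990-06-29 gives 1990-12-29.
Applying '-235 days' to 1990-12-29: counting 235 days back gives 1990-05-08.
Applying '+483 days' to 1990-05-08: counting 483 days forward gives 1991-09-03.

1991-09-03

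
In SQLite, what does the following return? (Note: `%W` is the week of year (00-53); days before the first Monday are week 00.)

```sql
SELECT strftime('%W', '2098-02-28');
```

08

2098-02-28 is a Friday. SQLite's %W counts Mondays since the year started; the result is 08.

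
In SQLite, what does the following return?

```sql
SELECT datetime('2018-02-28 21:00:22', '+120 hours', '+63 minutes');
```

+120 hours from 2018-02-28 21:00:22 is 2018-03-05 21:00:22 (crosses midnight).
63 minutes = 1h 3m; +63 minutes from 2018-03-05 21:00:22 is 2018-03-05 22:03:22.

2018-03-05 22:03:22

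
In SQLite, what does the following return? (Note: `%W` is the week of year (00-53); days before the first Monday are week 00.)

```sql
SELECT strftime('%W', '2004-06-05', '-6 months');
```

First apply '-6 months': 2004-06-05 → 2003-12-05.
2003-12-05 is a Friday. SQLite's %W counts Mondays since the year started; the result is 48.

48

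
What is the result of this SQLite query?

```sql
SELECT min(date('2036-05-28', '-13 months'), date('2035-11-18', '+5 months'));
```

date('2036-05-28', '-13 months') → 2035-04-28.
date('2035-11-18', '+5 months') → 2036-04-18.
Earlier of the two is 2035-04-28.

2035-04-28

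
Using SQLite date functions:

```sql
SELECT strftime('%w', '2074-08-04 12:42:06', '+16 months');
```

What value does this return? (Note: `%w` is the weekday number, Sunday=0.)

First apply '+16 months': 2074-08-04 12:42:06 → 2075-12-04 12:42:06.
2075-12-04 is a Wednesday; with Sunday=0 that is 3.

3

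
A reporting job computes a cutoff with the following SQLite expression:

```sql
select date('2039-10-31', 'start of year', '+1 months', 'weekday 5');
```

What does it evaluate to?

2039-02-04

`start of year` rewinds 2039-10-31 to 2039-01-01.
Adding +1 month to 2039-01-01 gives 2039-02-01.
`weekday 5` advances to the next Friday; 2039-02-01 is a Tuesday, so it moves forward to 2039-02-04.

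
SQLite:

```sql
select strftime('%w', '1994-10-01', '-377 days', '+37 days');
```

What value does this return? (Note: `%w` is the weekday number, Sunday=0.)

First apply '-377 days', '+37 days': 1994-10-01 → 1993-10-26.
1993-10-26 is a Tuesday; with Sunday=0 that is 2.

2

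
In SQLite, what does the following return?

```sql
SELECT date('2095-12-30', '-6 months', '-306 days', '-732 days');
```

Adding -6 months to 2095-12-30 gives 2095-06-30.
Applying '-306 days' to 2095-06-30: counting 306 days back gives 2094-08-28.
Applying '-732 days' to 2094-08-28: counting 732 days back gives 2092-08-26.

2092-08-26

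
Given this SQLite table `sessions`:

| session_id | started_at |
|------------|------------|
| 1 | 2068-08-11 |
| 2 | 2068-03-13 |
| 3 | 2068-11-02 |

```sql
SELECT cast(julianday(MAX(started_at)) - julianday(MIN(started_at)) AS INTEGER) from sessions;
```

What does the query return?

MIN = 2068-03-13, MAX = 2068-11-02.
18 days remain in March 2068 after the 13th (31 − 13).
Full months from April 2068 through October 2068 contribute their day counts.
Then 2 days into November 2068.
Total: 18 + 30 + 31 + 30 + 31 + 31 + 30 + 31 + 2 = 234.

234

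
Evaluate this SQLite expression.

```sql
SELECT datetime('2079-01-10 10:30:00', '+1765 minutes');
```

1765 minutes = 29h 25m; +1765 minutes from 2079-01-10 10:30:00 is 2079-01-11 15:55:00 (crosses midnight).

2079-01-11 15:55:00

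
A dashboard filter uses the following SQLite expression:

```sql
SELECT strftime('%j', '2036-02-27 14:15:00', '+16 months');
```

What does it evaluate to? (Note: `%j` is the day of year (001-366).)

178

First apply '+16 months': 2036-02-27 14:15:00 → 2037-06-27 14:15:00.
Day-of-year for 2037-06-27: days since 2037-01-01 inclusive = 178, zero-padded to 178.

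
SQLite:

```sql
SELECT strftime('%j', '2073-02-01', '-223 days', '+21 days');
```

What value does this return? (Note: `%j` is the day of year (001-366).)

First apply '-223 days', '+21 days': 2073-02-01 → 2072-07-14.
Day-of-year for 2072-07-14: days since 2072-01-01 inclusive = 196, zero-padded to 196.

196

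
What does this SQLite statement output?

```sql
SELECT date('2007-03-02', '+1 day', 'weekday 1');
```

Advancing 1 more day within March lands on 2007-03-03.
`weekday 1` advances to the next Monday; 2007-03-03 is a Saturday, so it moves forward to 2007-03-05.

2007-03-05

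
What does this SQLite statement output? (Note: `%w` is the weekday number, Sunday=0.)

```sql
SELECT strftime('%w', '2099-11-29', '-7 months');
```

3

First apply '-7 months': 2099-11-29 → 2099-04-29.
2099-04-29 is a Wednesday; with Sunday=0 that is 3.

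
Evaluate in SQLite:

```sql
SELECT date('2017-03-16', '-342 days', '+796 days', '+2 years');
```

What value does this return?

2020-06-13

Applying '-342 days' to 2017-03-16: counting 342 days back gives 2016-04-08.
Applying '+796 days' to 2016-04-08: counting 796 days forward gives 2018-06-13.
Adding +2 years to 2018-06-13 gives 2020-06-13.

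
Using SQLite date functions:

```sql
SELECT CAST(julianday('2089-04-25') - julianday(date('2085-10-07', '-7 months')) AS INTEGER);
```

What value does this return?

1510

Adding -7 months to 2085-10-07 gives 2085-03-07.
24 days remain in March 2085 after the 7th (31 − 7).
Full months from April 2085 through March 2089 contribute their day counts.
Then 25 days into April 2089.
Total: 24 + 30 + 31 + 30 + 31 + 31 + 30 + 31 + 30 + 31 + 31 + 28 + 31 + 30 + 31 + 30 + 31 + 31 + 30 + 31 + 30 + 31 + 31 + 28 + 31 + 30 + 31 + 30 + 31 + 31 + 30 + 31 + 30 + 31 + 31 + 29 + 31 + 30 + 31 + 30 + 31 + 31 + 30 + 31 + 30 + 31 + 31 + 28 + 31 + 25 = 1510.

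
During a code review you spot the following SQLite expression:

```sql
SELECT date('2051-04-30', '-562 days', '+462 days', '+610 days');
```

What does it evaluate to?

Applying '-562 days' to 2051-04-30: counting 562 days back gives 2049-10-15.
Applying '+462 days' to 2049-10-15: counting 462 days forward gives 2051-01-20.
Applying '+610 days' to 2051-01-20: counting 610 days forward gives 2052-09-21.

2052-09-21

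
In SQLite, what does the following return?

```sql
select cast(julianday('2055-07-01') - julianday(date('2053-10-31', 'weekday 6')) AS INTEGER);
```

607

`weekday 6` advances to the next Saturday; 2053-10-31 is a Friday, so it moves forward to 2053-11-01.
29 days remain in November 2053 after the 1st (30 − 1).
Full months from December 2053 through June 2055 contribute their day counts.
Then 1 day into July 2055.
Total: 29 + 31 + 31 + 28 + 31 + 30 + 31 + 30 + 31 + 31 + 30 + 31 + 30 + 31 + 31 + 28 + 31 + 30 + 31 + 30 + 1 = 607.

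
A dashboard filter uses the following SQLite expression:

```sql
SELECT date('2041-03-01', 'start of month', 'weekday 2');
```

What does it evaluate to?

`start of month` rewinds 2041-03-01 to 2041-03-01.
`weekday 2` advances to the next Tuesday; 2041-03-01 is a Friday, so it moves forward to 2041-03-05.

2041-03-05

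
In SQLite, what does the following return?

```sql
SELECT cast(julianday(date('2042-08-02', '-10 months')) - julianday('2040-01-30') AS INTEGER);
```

Adding -10 months to 2042-08-02 gives 2041-10-02.
1 day remains in January 2040 after the 30th (31 − 30).
Full months from February 2040 through September 2041 contribute their day counts.
Then 2 days into October 2041.
Total: 1 + 29 + 31 + 30 + 31 + 30 + 31 + 31 + 30 + 31 + 30 + 31 + 31 + 28 + 31 + 30 + 31 + 30 + 31 + 31 + 30 + 2 = 611.

611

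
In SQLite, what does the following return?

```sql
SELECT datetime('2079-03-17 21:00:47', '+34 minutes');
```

2079-03-17 21:34:47

+34 minutes from 2079-03-17 21:00:47 is 2079-03-17 21:34:47.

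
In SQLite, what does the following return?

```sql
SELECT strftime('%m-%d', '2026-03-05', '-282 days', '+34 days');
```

06-30

First apply '-282 days', '+34 days': 2026-03-05 → 2025-06-30.
`%m-%d` extracts the month-day: 06-30.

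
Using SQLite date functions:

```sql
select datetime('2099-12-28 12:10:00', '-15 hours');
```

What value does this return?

2099-12-27 21:10:00

-15 hours from 2099-12-28 12:10:00 is 2099-12-27 21:10:00 (crosses midnight).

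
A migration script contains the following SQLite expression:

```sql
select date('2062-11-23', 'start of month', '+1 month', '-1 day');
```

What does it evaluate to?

2062-11-30

`start of month` rewinds 2062-11-23 to 2062-11-01.
Adding +1 month to 2062-11-01 gives 2062-12-01.
Going back 1 day from 2062-12-01 reaches 2062-11-30 (last day of November, 30 days).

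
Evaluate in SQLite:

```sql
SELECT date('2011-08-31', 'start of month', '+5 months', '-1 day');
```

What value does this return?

2011-12-31

`start of month` rewinds 2011-08-31 to 2011-08-01.
Adding +5 months to 2011-08-01 gives 2012-01-01.
Going back 1 day from 2012-01-01 reaches 2011-12-31 (last day of December, 31 days).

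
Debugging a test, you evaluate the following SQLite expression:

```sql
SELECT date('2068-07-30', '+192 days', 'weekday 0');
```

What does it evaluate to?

Applying '+192 days' to 2068-07-30: counting 192 days forward gives 2069-02-07.
`weekday 0` advances to the next Sunday; 2069-02-07 is a Thursday, so it moves forward to 2069-02-10.

2069-02-10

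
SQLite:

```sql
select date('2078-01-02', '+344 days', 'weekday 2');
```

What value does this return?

Applying '+344 days' to 2078-01-02: counting 344 days forward gives 2078-12-12.
`weekday 2` advances to the next Tuesday; 2078-12-12 is a Monday, so it moves forward to 2078-12-13.

2078-12-13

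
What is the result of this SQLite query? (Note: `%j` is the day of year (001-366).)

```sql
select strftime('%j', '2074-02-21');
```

Day-of-year for 2074-02-21: days since 2074-01-01 inclusive = 52, zero-padded to 052.

052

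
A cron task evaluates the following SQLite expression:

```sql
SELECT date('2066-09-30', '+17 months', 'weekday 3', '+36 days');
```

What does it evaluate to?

2068-04-12

Adding +17 months to 2066-09-30 targets 2068-02-30. February 2068 has only 29 days, so SQLite normalizes the 1-day overflow forward to 2068-03-01.
`weekday 3` advances to the next Wednesday; 2068-03-01 is a Thursday, so it moves forward to 2068-03-07.
March 2068 has 31 days; 24 remain after the 7th, so 25 days reach 2068-04-01.
Advancing 11 more days within April lands on 2068-04-12.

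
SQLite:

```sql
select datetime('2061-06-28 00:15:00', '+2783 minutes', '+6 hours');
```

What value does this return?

2061-06-30 04:38:00

2783 minutes = 46h 23m; +2783 minutes from 2061-06-28 00:15:00 is 2061-06-29 22:38:00 (crosses midnight).
+6 hours from 2061-06-29 22:38:00 is 2061-06-30 04:38:00 (crosses midnight).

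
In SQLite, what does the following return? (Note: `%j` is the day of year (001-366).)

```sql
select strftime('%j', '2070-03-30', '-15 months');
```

First apply '-15 months': 2070-03-30 → 2068-12-30.
Day-of-year for 2068-12-30: days since 2068-01-01 inclusive = 365, zero-padded to 365.

365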